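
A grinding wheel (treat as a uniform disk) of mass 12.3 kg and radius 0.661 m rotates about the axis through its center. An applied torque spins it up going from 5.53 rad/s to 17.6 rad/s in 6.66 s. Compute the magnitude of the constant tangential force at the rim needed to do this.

I = ½MR² = (1/2)(12.3)(0.661)² = 2.687 kg·m².
α = Δω/Δt = (17.6 − 5.53)/6.66 = 1.812 rad/s².
The required torque is τ = Iα = (2.687)(1.812) = 4.870 N·m.
A tangential force at the rim gives τ = FR, so F = τ/R = 4.870/0.661 = 7.367 N.

F ≈ 7.37 N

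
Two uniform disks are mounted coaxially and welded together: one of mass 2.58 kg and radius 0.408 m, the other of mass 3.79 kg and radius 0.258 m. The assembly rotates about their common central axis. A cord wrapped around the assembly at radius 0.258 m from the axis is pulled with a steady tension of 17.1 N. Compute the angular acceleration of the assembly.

α ≈ 12.9 rad/s²

I = ½M₁R₁² + ½M₂R₂² = ½(2.58)(0.408)² + ½(3.79)(0.258)² = 0.3409 kg·m².
τ = F r = (17.1)(0.258) = 4.412 N·m.
α = τ/I = 4.412/0.3409 = 12.94 rad/s².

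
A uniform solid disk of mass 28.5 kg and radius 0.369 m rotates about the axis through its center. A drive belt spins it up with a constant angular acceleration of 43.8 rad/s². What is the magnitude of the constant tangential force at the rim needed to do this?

F ≈ 230 N

I = ½MR² = (1/2)(28.5)(0.369)² = 1.940 kg·m².
The required torque is τ = Iα = (1.940)(43.80) = 84.98 N·m.
A tangential force at the rim gives τ = FR, so F = τ/R = 84.98/0.369 = 230.3 N.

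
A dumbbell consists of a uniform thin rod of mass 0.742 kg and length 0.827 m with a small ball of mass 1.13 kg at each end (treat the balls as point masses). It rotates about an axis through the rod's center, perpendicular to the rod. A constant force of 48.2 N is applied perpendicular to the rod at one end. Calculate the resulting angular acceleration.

α ≈ 46.5 rad/s²

I_rod = (1/12)ML² = (1/12)(0.742)(0.827)² = 0.04229 kg·m².
I_balls = 2·m·(L/2)² = 2(1.13)(0.4135)² = 0.3864 kg·m².
Total I = 0.4287 kg·m².
τ = F·(L/2) = (48.2)(0.413) = 19.93 N·m.
α = τ/I = 19.93/0.4287 = 46.49 rad/s².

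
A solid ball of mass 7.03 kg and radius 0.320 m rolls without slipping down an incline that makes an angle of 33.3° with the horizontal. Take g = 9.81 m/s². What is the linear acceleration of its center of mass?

a ≈ 3.85 m/s²

Translation along the incline: Mg sinθ − f = Ma.
Rotation about the center: fR = Iα with I = (2/5)MR². No-slip gives a = αR, so f = (I/R²)a = (2/5)M a.
Substituting: Mg sinθ = (1 + 0.4000)Ma, so a = g sinθ/(1 + 0.4000) = (9.81) sin 33.3° / 1.400 = 3.847 m/s².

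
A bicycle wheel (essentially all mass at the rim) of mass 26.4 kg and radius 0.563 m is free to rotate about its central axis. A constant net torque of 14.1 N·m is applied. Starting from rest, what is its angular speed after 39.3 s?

ω ≈ 66.2 rad/s

I = MR² = (26.4)(0.563)² = 8.368 kg·m².
α = τ/I = 14.1/8.368 = 1.685 rad/s².
ω = ω₀ + αt = 0 + (1.685)(39.3) = 66.22 rad/s.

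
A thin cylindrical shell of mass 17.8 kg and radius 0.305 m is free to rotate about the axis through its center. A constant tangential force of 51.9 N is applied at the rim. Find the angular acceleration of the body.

I = MR² = (17.8)(0.305)² = 1.656 kg·m².
τ = F R = (51.9)(0.305) = 15.83 N·m.
From τ = Iα: α = 15.83/1.656 = 9.560 rad/s².

α ≈ 9.56 rad/s²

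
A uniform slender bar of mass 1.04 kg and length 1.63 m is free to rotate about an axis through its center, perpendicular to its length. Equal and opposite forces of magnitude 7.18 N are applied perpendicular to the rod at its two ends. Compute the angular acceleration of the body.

I = (1/12)ML² = (1/12)(1.04)(1.63)² = 0.2303 kg·m².
The couple gives τ = F·(L/2) + F·(L/2) = F L = (7.18)(1.63) = 11.70 N·m.
Newton's second law for rotation, τ = Iα, gives α = τ/I = 11.70/0.2303 = 50.83 rad/s².

α ≈ 50.8 rad/s²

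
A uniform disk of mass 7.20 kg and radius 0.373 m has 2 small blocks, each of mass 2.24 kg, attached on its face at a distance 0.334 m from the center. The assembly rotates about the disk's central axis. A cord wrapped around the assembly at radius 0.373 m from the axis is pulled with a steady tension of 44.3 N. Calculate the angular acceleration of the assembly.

α ≈ 16.5 rad/s²

I_disk = ½MR² = ½(7.20)(0.373)² = 0.5009 kg·m².
I_blocks = 2·m·r² = 2(2.24)(0.334)² = 0.4998 kg·m².
Total I = 1.001 kg·m².
τ = F r = (44.3)(0.373) = 16.52 N·m.
α = τ/I = 16.52/1.001 = 16.51 rad/s².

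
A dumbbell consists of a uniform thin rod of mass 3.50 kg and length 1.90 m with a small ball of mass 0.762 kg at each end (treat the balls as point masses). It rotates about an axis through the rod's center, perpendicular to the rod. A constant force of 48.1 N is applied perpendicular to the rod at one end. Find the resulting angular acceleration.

α ≈ 18.8 rad/s²

I_rod = (1/12)ML² = (1/12)(3.50)(1.90)² = 1.053 kg·m².
I_balls = 2·m·(L/2)² = 2(0.762)(0.9500)² = 1.375 kg·m².
Total I = 2.428 kg·m².
τ = F·(L/2) = (48.1)(0.950) = 45.70 N·m.
α = τ/I = 45.70/2.428 = 18.82 rad/s².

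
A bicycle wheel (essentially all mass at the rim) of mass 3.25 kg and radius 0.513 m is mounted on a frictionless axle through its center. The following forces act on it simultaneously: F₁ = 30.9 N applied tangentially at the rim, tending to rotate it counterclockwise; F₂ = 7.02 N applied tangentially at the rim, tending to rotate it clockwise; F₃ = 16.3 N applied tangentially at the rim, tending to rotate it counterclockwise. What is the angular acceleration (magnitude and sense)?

I = MR² = (3.25)(0.513)² = 0.8553 kg·m².
Taking counterclockwise as positive: τ₁ = +(30.9)(0.513) = +15.85 N·m; τ₂ = −(7.02)(0.513) = −3.601 N·m; τ₃ = +(16.3)(0.513) = +8.362 N·m.
Net torque τ = 20.61 N·m.
α = τ/I = 20.61/0.8553 = 24.10 rad/s².

α ≈ 24.1 rad/s², counterclockwise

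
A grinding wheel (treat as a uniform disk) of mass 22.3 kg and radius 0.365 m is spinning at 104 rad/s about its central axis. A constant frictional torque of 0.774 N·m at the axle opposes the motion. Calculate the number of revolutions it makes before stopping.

≈ 1650 revolutions

I = ½MR² = (1/2)(22.3)(0.365)² = 1.485 kg·m².
The net torque has magnitude 0.774 N·m, opposing ω.
|α| = τ/I = 0.7740/1.485 = 0.5211 rad/s² (deceleration).
ω² = ω₀² − 2|α|θ with ω = 0 ⇒ θ = ω₀²/(2|α|) = 10380 rad = 1652 rev.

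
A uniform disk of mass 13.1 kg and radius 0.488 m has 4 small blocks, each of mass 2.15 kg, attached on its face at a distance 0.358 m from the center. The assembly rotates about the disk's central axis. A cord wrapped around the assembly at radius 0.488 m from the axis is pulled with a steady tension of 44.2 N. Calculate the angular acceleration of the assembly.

α ≈ 8.10 rad/s²

I_disk = ½MR² = ½(13.1)(0.488)² = 1.560 kg·m².
I_blocks = 4·m·r² = 4(2.15)(0.358)² = 1.102 kg·m².
Total I = 2.662 kg·m².
τ = F r = (44.2)(0.488) = 21.57 N·m.
α = τ/I = 21.57/2.662 = 8.103 rad/s².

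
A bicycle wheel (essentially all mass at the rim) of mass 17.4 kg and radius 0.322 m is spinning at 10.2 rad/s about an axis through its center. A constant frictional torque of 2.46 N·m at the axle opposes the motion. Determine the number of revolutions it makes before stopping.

I = MR² = (17.4)(0.322)² = 1.804 kg·m².
The net torque has magnitude 2.46 N·m, opposing ω.
|α| = τ/I = 2.460/1.804 = 1.364 rad/s² (deceleration).
ω² = ω₀² − 2|α|θ with ω = 0 ⇒ θ = ω₀²/(2|α|) = 38.15 rad = 6.072 rev.

≈ 6.07 revolutions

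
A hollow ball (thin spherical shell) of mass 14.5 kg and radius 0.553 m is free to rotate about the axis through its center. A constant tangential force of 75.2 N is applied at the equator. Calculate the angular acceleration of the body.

α ≈ 14.1 rad/s²

I = (2/3)MR² = (2/3)(14.5)(0.553)² = 2.956 kg·m².
τ = F R = (75.2)(0.553) = 41.59 N·m.
Newton's second law for rotation, τ = Iα, gives α = τ/I = 41.59/2.956 = 14.07 rad/s².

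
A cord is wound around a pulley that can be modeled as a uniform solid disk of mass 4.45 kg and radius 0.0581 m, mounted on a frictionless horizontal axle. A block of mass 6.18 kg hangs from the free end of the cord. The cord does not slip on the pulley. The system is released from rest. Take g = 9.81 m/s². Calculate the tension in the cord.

I = ½MR² = (1/2)(4.45)(0.0581)² = 0.007511 kg·m².
Block: mg − T = ma. Pulley: TR = Iα. No-slip: a = αR, so T = (I/R²)a = 2.225·a.
Then mg = (m + 2.225)a, so a = (6.18)(9.81)/(6.18 + 2.225) = 7.213 m/s².
T = 2.225·a = 16.05 N.

T ≈ 16.0 N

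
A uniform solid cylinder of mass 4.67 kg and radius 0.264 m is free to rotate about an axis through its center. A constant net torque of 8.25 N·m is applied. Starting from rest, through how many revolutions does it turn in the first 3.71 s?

I = ½MR² = (1/2)(4.67)(0.264)² = 0.1627 kg·m².
α = τ/I = 8.25/0.1627 = 50.69 rad/s².
θ = ½αt² = ½(50.69)(3.71)² = 348.9 rad.
Revolutions = θ/(2π) = 55.53.

≈ 55.5 revolutions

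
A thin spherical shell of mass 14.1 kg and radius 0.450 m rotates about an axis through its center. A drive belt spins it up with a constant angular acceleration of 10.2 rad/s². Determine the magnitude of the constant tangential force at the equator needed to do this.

F ≈ 43.1 N

I = (2/3)MR² = (2/3)(14.1)(0.450)² = 1.903 kg·m².
The required torque is τ = Iα = (1.903)(10.20) = 19.42 N·m.
A tangential force at the equator gives τ = FR, so F = τ/R = 19.42/0.450 = 43.15 N.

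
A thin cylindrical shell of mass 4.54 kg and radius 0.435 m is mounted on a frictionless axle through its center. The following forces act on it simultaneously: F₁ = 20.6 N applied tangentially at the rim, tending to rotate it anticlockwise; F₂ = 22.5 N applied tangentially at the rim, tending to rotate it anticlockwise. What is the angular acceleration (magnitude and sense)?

I = MR² = (4.54)(0.435)² = 0.8591 kg·m².
Taking anticlockwise as positive: τ₁ = +(20.6)(0.435) = +8.961 N·m; τ₂ = +(22.5)(0.435) = +9.787 N·m.
Net torque τ = 18.75 N·m.
α = τ/I = 18.75/0.8591 = 21.82 rad/s².

α ≈ 21.8 rad/s², anticlockwise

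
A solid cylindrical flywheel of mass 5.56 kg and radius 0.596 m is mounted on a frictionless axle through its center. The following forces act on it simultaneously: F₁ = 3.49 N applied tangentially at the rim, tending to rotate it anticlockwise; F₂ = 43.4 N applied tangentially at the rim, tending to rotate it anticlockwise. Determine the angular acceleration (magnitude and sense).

α ≈ 28.3 rad/s², anticlockwise

I = ½MR² = (1/2)(5.56)(0.596)² = 0.9875 kg·m².
Taking anticlockwise as positive: τ₁ = +(3.49)(0.596) = +2.080 N·m; τ₂ = +(43.4)(0.596) = +25.87 N·m.
Net torque τ = 27.95 N·m.
α = τ/I = 27.95/0.9875 = 28.30 rad/s².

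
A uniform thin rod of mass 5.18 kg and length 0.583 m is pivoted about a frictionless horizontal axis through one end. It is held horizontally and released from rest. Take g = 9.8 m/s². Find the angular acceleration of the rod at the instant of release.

About the pivot, I = (1/3)ML² = (1/3)(5.18)(0.583)² = 0.5869 kg·m².
The weight acts at the center, a distance L/2 = 0.2915 m from the pivot; τ = Mg(L/2) = 14.80 N·m.
α = τ/I = 14.80/0.5869 = 25.21 rad/s².

α ≈ 25.2 rad/s²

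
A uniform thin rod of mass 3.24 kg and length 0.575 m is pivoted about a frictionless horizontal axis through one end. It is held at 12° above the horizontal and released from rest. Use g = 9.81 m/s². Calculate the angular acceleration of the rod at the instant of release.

α ≈ 25.0 rad/s²

About the pivot, I = (1/3)ML² = (1/3)(3.24)(0.575)² = 0.3571 kg·m².
The weight acts at the center, a distance L/2 = 0.2875 m from the pivot; τ = Mg(L/2) cos 12° = 8.938 N·m.
α = τ/I = 8.938/0.3571 = 25.03 rad/s².
(Equivalently α = (3g/(2L)) cos 12° = 25.03 rad/s².)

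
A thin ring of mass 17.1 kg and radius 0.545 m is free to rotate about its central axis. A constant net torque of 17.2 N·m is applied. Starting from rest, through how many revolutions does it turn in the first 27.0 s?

I = MR² = (17.1)(0.545)² = 5.079 kg·m².
α = τ/I = 17.2/5.079 = 3.386 rad/s².
θ = ½αt² = ½(3.386)(27.0)² = 1234 rad.
Revolutions = θ/(2π) = 196.5.

≈ 196 revolutions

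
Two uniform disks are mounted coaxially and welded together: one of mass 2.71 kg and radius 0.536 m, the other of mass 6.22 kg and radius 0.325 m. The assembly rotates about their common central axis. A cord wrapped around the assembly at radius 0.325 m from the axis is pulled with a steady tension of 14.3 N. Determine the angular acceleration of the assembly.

I = ½M₁R₁² + ½M₂R₂² = ½(2.71)(0.536)² + ½(6.22)(0.325)² = 0.7178 kg·m².
τ = F r = (14.3)(0.325) = 4.647 N·m.
α = τ/I = 4.647/0.7178 = 6.475 rad/s².

α ≈ 6.47 rad/s²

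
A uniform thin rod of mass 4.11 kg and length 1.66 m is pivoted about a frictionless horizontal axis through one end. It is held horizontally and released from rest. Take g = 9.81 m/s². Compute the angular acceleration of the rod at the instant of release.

About the pivot, I = (1/3)ML² = (1/3)(4.11)(1.66)² = 3.775 kg·m².
The weight acts at the center, a distance L/2 = 0.8300 m from the pivot; τ = Mg(L/2) = 33.46 N·m.
α = τ/I = 33.46/3.775 = 8.864 rad/s².

α ≈ 8.86 rad/s²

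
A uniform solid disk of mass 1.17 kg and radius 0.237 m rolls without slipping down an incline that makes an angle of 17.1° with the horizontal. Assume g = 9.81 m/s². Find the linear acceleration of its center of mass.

a ≈ 1.92 m/s²

Translation along the incline: Mg sinθ − f = Ma.
Rotation about the center: fR = Iα with I = ½MR². No-slip gives a = αR, so f = (I/R²)a = (1/2)M a.
Substituting: Mg sinθ = (1 + 0.5000)Ma, so a = g sinθ/(1 + 0.5000) = (9.81) sin 17.1° / 1.500 = 1.923 m/s².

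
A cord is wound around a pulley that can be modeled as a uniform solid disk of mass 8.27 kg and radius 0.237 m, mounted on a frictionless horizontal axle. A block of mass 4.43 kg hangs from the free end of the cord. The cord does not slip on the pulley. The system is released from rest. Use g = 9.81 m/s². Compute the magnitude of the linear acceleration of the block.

I = ½MR² = (1/2)(8.27)(0.237)² = 0.2323 kg·m².
Block: mg − T = ma. Pulley: TR = Iα. No-slip: a = αR, so T = (I/R²)a = 4.135·a.
Then mg = (m + 4.135)a, so a = (4.43)(9.81)/(4.43 + 4.135) = 5.074 m/s².

a ≈ 5.07 m/s²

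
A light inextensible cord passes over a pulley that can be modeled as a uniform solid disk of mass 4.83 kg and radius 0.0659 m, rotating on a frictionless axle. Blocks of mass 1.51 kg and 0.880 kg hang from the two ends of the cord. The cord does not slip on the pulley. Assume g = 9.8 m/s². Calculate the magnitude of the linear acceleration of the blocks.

I = ½MR² = (1/2)(4.83)(0.0659)² = 0.01049 kg·m².
Heavier block: m₁g − T₁ = m₁a. Lighter block: T₂ − m₂g = m₂a.
Pulley: (T₁ − T₂)R = Iα = I(a/R), so T₁ − T₂ = (I/R²)a = (1/2)M_p a = 2.415·a.
Adding the three: (m₁ − m₂)g = (m₁ + m₂ + 2.415)a, so a = (1.51 − 0.880)(9.8)/(1.51 + 0.880 + 2.415) = 1.285 m/s².

a ≈ 1.28 m/s²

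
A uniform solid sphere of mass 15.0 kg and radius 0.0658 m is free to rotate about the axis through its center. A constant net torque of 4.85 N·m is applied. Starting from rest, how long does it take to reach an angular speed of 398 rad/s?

I = (2/5)MR² = (2/5)(15.0)(0.0658)² = 0.02598 kg·m².
α = τ/I = 4.85/0.02598 = 186.7 rad/s².
ω = αt ⇒ t = ω/α = 398/186.7 = 2.132 s.

t ≈ 2.13 s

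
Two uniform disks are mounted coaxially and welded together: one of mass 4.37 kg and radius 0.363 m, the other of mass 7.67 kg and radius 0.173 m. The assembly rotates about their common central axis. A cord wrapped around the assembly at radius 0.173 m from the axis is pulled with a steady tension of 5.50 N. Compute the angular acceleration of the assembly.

α ≈ 2.36 rad/s²

I = ½M₁R₁² + ½M₂R₂² = ½(4.37)(0.363)² + ½(7.67)(0.173)² = 0.4027 kg·m².
τ = F r = (5.50)(0.173) = 0.9515 N·m.
α = τ/I = 0.9515/0.4027 = 2.363 rad/s².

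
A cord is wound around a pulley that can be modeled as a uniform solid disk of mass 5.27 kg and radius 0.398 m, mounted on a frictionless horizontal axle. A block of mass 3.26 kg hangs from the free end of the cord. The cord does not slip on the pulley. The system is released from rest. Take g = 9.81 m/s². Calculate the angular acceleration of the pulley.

I = ½MR² = (1/2)(5.27)(0.398)² = 0.4174 kg·m².
Block: mg − T = ma. Pulley: TR = Iα. No-slip: a = αR, so T = (I/R²)a = 2.635·a.
Then mg = (m + 2.635)a, so a = (3.26)(9.81)/(3.26 + 2.635) = 5.425 m/s².
α = a/R = 5.425/0.398 = 13.63 rad/s².

α ≈ 13.6 rad/s²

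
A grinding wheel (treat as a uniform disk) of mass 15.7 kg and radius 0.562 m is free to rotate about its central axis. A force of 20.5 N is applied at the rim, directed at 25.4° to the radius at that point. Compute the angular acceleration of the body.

I = ½MR² = (1/2)(15.7)(0.562)² = 2.479 kg·m².
Only the tangential component produces torque: τ = F R sinθ = (20.5)(0.562) sin 25.4° = 4.942 N·m.
Newton's second law for rotation, τ = Iα, gives α = τ/I = 4.942/2.479 = 1.993 rad/s².

α ≈ 1.99 rad/s²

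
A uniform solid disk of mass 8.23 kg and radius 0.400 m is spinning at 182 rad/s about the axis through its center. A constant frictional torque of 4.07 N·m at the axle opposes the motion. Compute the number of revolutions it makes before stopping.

I = ½MR² = (1/2)(8.23)(0.400)² = 0.6584 kg·m².
The net torque has magnitude 4.07 N·m, opposing ω.
|α| = τ/I = 4.070/0.6584 = 6.182 rad/s² (deceleration).
ω² = ω₀² − 2|α|θ with ω = 0 ⇒ θ = ω₀²/(2|α|) = 2679 rad = 426.4 rev.

≈ 426 revolutions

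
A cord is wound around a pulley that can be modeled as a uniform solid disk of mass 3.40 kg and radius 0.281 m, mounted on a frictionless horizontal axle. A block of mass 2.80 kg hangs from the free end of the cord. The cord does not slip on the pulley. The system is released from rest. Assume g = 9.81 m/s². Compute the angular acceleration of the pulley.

α ≈ 21.7 rad/s²

I = ½MR² = (1/2)(3.40)(0.281)² = 0.1342 kg·m².
Block: mg − T = ma. Pulley: TR = Iα. No-slip: a = αR, so T = (I/R²)a = 1.700·a.
Then mg = (m + 1.700)a, so a = (2.80)(9.81)/(2.80 + 1.700) = 6.104 m/s².
α = a/R = 6.104/0.281 = 21.72 rad/s².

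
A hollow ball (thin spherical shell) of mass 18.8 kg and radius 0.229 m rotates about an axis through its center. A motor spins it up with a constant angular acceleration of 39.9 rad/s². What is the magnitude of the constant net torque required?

τ ≈ 26.2 N·m

I = (2/3)MR² = (2/3)(18.8)(0.229)² = 0.6573 kg·m².
τ = Iα = (0.6573)(39.90) = 26.22 N·m.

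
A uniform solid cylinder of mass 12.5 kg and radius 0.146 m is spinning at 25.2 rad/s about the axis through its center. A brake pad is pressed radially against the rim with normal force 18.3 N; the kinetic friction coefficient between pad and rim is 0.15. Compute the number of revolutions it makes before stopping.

≈ 16.8 revolutions

I = ½MR² = (1/2)(12.5)(0.146)² = 0.1332 kg·m².
Friction force f = μN = (0.15)(18.3) = 2.745 N at the rim; torque magnitude τ = fR = 0.4008 N·m, opposing ω.
|α| = τ/I = 0.4008/0.1332 = 3.008 rad/s² (deceleration).
ω² = ω₀² − 2|α|θ with ω = 0 ⇒ θ = ω₀²/(2|α|) = 105.6 rad = 16.80 rev.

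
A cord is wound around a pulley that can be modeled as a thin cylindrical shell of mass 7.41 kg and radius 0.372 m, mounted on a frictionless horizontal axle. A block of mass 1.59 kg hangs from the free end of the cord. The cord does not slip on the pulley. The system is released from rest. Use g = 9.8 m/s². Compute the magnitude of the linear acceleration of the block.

a ≈ 1.73 m/s²

I = MR² = (7.41)(0.372)² = 1.025 kg·m².
Block: mg − T = ma. Pulley: TR = Iα. No-slip: a = αR, so T = (I/R²)a = 7.410·a.
Then mg = (m + 7.410)a, so a = (1.59)(9.8)/(1.59 + 7.410) = 1.731 m/s².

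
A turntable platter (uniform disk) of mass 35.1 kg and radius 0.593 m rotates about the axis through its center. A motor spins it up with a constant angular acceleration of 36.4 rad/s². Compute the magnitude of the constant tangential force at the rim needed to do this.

F ≈ 379 N

I = ½MR² = (1/2)(35.1)(0.593)² = 6.171 kg·m².
The required torque is τ = Iα = (6.171)(36.40) = 224.6 N·m.
A tangential force at the rim gives τ = FR, so F = τ/R = 224.6/0.593 = 378.8 N.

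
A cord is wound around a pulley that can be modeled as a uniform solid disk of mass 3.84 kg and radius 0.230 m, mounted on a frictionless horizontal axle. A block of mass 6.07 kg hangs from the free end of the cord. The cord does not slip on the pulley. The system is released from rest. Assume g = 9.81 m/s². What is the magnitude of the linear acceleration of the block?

I = ½MR² = (1/2)(3.84)(0.230)² = 0.1016 kg·m².
Block: mg − T = ma. Pulley: TR = Iα. No-slip: a = αR, so T = (I/R²)a = 1.920·a.
Then mg = (m + 1.920)a, so a = (6.07)(9.81)/(6.07 + 1.920) = 7.453 m/s².

a ≈ 7.45 m/s²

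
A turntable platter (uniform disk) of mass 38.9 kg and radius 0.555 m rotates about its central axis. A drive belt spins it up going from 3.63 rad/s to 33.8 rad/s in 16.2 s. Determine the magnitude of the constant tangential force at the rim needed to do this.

I = ½MR² = (1/2)(38.9)(0.555)² = 5.991 kg·m².
α = Δω/Δt = (33.8 − 3.63)/16.2 = 1.862 rad/s².
The required torque is τ = Iα = (5.991)(1.862) = 11.16 N·m.
A tangential force at the rim gives τ = FR, so F = τ/R = 11.16/0.555 = 20.10 N.

F ≈ 20.1 N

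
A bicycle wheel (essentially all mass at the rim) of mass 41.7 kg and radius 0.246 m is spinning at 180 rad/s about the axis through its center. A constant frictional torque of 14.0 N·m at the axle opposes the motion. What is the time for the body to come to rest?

t ≈ 32.4 s

I = MR² = (41.7)(0.246)² = 2.524 kg·m².
The net torque has magnitude 14.0 N·m, opposing ω.
|α| = τ/I = 14.00/2.524 = 5.548 rad/s² (deceleration).
0 = ω₀ − |α|t ⇒ t = ω₀/|α| = 180/5.548 = 32.45 s.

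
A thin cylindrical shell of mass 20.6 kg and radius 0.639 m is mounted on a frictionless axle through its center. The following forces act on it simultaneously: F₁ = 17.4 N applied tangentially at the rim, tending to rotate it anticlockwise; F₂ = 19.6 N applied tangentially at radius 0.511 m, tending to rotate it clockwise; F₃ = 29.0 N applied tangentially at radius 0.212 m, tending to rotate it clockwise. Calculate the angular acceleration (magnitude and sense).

α ≈ 0.600 rad/s², clockwise

I = MR² = (20.6)(0.639)² = 8.411 kg·m².
Taking anticlockwise as positive: τ₁ = +(17.4)(0.639) = +11.12 N·m; τ₂ = −(19.6)(0.511) = −10.02 N·m; τ₃ = −(29.0)(0.212) = −6.148 N·m.
Net torque τ = -5.045 N·m.
α = τ/I = -5.045/8.411 = -0.5998 rad/s².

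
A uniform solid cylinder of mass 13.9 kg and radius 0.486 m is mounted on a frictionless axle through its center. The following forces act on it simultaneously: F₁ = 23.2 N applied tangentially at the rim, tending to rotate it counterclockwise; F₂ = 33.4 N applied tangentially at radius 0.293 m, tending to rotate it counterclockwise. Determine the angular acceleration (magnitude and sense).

α ≈ 12.8 rad/s², counterclockwise

I = ½MR² = (1/2)(13.9)(0.486)² = 1.642 kg·m².
Taking counterclockwise as positive: τ₁ = +(23.2)(0.486) = +11.28 N·m; τ₂ = +(33.4)(0.293) = +9.786 N·m.
Net torque τ = 21.06 N·m.
α = τ/I = 21.06/1.642 = 12.83 rad/s².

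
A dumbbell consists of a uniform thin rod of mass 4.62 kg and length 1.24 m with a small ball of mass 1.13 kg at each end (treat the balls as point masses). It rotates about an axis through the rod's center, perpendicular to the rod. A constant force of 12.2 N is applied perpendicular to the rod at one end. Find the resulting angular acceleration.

α ≈ 5.18 rad/s²

I_rod = (1/12)ML² = (1/12)(4.62)(1.24)² = 0.5920 kg·m².
I_balls = 2·m·(L/2)² = 2(1.13)(0.6200)² = 0.8687 kg·m².
Total I = 1.461 kg·m².
τ = F·(L/2) = (12.2)(0.620) = 7.564 N·m.
α = τ/I = 7.564/1.461 = 5.178 rad/s².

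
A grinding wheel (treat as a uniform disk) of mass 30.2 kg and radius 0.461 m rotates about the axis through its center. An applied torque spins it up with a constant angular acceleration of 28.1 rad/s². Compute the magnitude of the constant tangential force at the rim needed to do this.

F ≈ 196 N

I = ½MR² = (1/2)(30.2)(0.461)² = 3.209 kg·m².
The required torque is τ = Iα = (3.209)(28.10) = 90.17 N·m.
A tangential force at the rim gives τ = FR, so F = τ/R = 90.17/0.461 = 195.6 N.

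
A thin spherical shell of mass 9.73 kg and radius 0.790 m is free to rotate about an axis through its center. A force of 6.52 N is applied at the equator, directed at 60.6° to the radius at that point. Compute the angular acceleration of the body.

α ≈ 1.11 rad/s²

I = (2/3)MR² = (2/3)(9.73)(0.790)² = 4.048 kg·m².
Only the tangential component produces torque: τ = F R sinθ = (6.52)(0.790) sin 60.6° = 4.487 N·m.
From τ = Iα: α = 4.487/4.048 = 1.108 rad/s².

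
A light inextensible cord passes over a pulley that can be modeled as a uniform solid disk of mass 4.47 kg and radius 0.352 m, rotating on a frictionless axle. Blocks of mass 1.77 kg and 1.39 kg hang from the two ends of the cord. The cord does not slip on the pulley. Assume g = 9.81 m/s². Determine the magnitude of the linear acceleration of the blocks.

I = ½MR² = (1/2)(4.47)(0.352)² = 0.2769 kg·m².
Heavier block: m₁g − T₁ = m₁a. Lighter block: T₂ − m₂g = m₂a.
Pulley: (T₁ − T₂)R = Iα = I(a/R), so T₁ − T₂ = (I/R²)a = (1/2)M_p a = 2.235·a.
Adding the three: (m₁ − m₂)g = (m₁ + m₂ + 2.235)a, so a = (1.77 − 1.39)(9.81)/(1.77 + 1.39 + 2.235) = 0.6910 m/s².

a ≈ 0.691 m/s²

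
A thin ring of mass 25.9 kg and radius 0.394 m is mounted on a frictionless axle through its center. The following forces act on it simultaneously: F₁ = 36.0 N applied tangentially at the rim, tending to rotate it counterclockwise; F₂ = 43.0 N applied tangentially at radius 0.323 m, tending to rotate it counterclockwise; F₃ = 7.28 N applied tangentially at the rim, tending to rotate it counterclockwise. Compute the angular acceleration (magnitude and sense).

I = MR² = (25.9)(0.394)² = 4.021 kg·m².
Taking counterclockwise as positive: τ₁ = +(36.0)(0.394) = +14.18 N·m; τ₂ = +(43.0)(0.323) = +13.89 N·m; τ₃ = +(7.28)(0.394) = +2.868 N·m.
Net torque τ = 30.94 N·m.
α = τ/I = 30.94/4.021 = 7.696 rad/s².

α ≈ 7.70 rad/s², counterclockwise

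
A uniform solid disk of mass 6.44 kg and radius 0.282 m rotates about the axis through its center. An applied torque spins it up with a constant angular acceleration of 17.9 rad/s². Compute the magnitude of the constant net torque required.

τ ≈ 4.58 N·m

I = ½MR² = (1/2)(6.44)(0.282)² = 0.2561 kg·m².
τ = Iα = (0.2561)(17.90) = 4.584 N·m.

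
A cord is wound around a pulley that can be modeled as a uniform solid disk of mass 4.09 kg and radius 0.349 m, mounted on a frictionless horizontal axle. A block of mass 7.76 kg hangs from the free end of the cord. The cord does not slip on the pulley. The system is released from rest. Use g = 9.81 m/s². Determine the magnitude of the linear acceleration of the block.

I = ½MR² = (1/2)(4.09)(0.349)² = 0.2491 kg·m².
Block: mg − T = ma. Pulley: TR = Iα. No-slip: a = αR, so T = (I/R²)a = 2.045·a.
Then mg = (m + 2.045)a, so a = (7.76)(9.81)/(7.76 + 2.045) = 7.764 m/s².

a ≈ 7.76 m/s²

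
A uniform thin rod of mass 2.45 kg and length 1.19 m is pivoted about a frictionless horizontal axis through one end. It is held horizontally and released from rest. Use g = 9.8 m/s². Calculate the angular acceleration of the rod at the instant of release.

About the pivot, I = (1/3)ML² = (1/3)(2.45)(1.19)² = 1.156 kg·m².
The weight acts at the center, a distance L/2 = 0.5950 m from the pivot; τ = Mg(L/2) = 14.29 N·m.
α = τ/I = 14.29/1.156 = 12.35 rad/s².

α ≈ 12.4 rad/s²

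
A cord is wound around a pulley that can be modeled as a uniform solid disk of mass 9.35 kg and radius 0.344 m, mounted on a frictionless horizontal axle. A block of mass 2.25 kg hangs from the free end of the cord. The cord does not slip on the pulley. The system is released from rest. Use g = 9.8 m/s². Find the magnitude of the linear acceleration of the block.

I = ½MR² = (1/2)(9.35)(0.344)² = 0.5532 kg·m².
Block: mg − T = ma. Pulley: TR = Iα. No-slip: a = αR, so T = (I/R²)a = 4.675·a.
Then mg = (m + 4.675)a, so a = (2.25)(9.8)/(2.25 + 4.675) = 3.184 m/s².

a ≈ 3.18 m/s²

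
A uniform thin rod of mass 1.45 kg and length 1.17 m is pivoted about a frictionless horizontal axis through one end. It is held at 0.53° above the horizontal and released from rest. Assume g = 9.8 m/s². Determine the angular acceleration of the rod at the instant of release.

About the pivot, I = (1/3)ML² = (1/3)(1.45)(1.17)² = 0.6616 kg·m².
The weight acts at the center, a distance L/2 = 0.5850 m from the pivot; τ = Mg(L/2) cos 0.53° = 8.312 N·m.
α = τ/I = 8.312/0.6616 = 12.56 rad/s².

α ≈ 12.6 rad/s²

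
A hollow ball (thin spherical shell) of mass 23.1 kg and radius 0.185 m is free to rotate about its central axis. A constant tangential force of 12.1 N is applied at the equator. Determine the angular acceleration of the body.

I = (2/3)MR² = (2/3)(23.1)(0.185)² = 0.5271 kg·m².
τ = F R = (12.1)(0.185) = 2.238 N·m.
From τ = Iα: α = 2.238/0.5271 = 4.247 rad/s².

α ≈ 4.25 rad/s²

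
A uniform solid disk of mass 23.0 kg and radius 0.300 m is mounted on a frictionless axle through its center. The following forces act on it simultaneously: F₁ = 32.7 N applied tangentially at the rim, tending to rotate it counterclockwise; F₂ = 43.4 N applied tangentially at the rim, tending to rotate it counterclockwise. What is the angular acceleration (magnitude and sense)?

I = ½MR² = (1/2)(23.0)(0.300)² = 1.035 kg·m².
Taking counterclockwise as positive: τ₁ = +(32.7)(0.300) = +9.810 N·m; τ₂ = +(43.4)(0.300) = +13.02 N·m.
Net torque τ = 22.83 N·m.
α = τ/I = 22.83/1.035 = 22.06 rad/s².

α ≈ 22.1 rad/s², counterclockwise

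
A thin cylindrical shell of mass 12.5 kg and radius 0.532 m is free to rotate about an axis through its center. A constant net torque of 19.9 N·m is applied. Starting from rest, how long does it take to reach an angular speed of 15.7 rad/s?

I = MR² = (12.5)(0.532)² = 3.538 kg·m².
α = τ/I = 19.9/3.538 = 5.625 rad/s².
ω = αt ⇒ t = ω/α = 15.7/5.625 = 2.791 s.

t ≈ 2.79 s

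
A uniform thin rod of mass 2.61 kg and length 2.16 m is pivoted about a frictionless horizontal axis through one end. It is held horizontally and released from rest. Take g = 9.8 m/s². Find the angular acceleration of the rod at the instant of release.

α ≈ 6.81 rad/s²

About the pivot, I = (1/3)ML² = (1/3)(2.61)(2.16)² = 4.059 kg·m².
The weight acts at the center, a distance L/2 = 1.080 m from the pivot; τ = Mg(L/2) = 27.62 N·m.
α = τ/I = 27.62/4.059 = 6.806 rad/s².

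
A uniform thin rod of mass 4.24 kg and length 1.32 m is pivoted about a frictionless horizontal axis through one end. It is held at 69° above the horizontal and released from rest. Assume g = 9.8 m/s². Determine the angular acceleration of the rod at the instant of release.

About the pivot, I = (1/3)ML² = (1/3)(4.24)(1.32)² = 2.463 kg·m².
The weight acts at the center, a distance L/2 = 0.6600 m from the pivot; τ = Mg(L/2) cos 69° = 9.828 N·m.
α = τ/I = 9.828/2.463 = 3.991 rad/s².
(Equivalently α = (3g/(2L)) cos 69° = 3.991 rad/s².)

α ≈ 3.99 rad/s²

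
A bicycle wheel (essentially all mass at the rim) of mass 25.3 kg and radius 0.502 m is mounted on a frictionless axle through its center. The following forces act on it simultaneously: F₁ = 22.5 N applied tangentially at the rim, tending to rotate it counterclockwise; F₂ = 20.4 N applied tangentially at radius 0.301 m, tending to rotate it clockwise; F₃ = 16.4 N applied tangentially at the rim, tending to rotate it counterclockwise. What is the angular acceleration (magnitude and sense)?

α ≈ 2.10 rad/s², counterclockwise

I = MR² = (25.3)(0.502)² = 6.376 kg·m².
Taking counterclockwise as positive: τ₁ = +(22.5)(0.502) = +11.29 N·m; τ₂ = −(20.4)(0.301) = −6.140 N·m; τ₃ = +(16.4)(0.502) = +8.233 N·m.
Net torque τ = 13.39 N·m.
α = τ/I = 13.39/6.376 = 2.100 rad/s².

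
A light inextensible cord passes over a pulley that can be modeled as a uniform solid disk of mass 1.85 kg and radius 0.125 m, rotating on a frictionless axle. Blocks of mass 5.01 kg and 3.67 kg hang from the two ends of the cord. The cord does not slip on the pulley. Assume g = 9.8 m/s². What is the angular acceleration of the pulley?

α ≈ 10.9 rad/s²

I = ½MR² = (1/2)(1.85)(0.125)² = 0.01445 kg·m².
Heavier block: m₁g − T₁ = m₁a. Lighter block: T₂ − m₂g = m₂a.
Pulley: (T₁ − T₂)R = Iα = I(a/R), so T₁ − T₂ = (I/R²)a = (1/2)M_p a = 0.9250·a.
Adding the three: (m₁ − m₂)g = (m₁ + m₂ + 0.9250)a, so a = (5.01 − 3.67)(9.8)/(5.01 + 3.67 + 0.9250) = 1.367 m/s².
α = a/R = 1.367/0.125 = 10.94 rad/s².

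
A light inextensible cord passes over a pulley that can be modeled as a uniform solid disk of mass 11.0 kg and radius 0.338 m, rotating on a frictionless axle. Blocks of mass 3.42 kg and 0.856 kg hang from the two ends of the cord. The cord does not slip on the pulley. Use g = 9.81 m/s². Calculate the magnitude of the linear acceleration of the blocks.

I = ½MR² = (1/2)(11.0)(0.338)² = 0.6283 kg·m².
Heavier block: m₁g − T₁ = m₁a. Lighter block: T₂ − m₂g = m₂a.
Pulley: (T₁ − T₂)R = Iα = I(a/R), so T₁ − T₂ = (I/R²)a = (1/2)M_p a = 5.500·a.
Adding the three: (m₁ − m₂)g = (m₁ + m₂ + 5.500)a, so a = (3.42 − 0.856)(9.81)/(3.42 + 0.856 + 5.500) = 2.573 m/s².

a ≈ 2.57 m/s²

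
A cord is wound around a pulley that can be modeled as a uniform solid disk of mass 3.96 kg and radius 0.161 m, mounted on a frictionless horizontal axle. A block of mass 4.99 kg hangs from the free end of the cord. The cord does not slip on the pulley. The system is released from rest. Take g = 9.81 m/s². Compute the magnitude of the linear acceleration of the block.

I = ½MR² = (1/2)(3.96)(0.161)² = 0.05132 kg·m².
Block: mg − T = ma. Pulley: TR = Iα. No-slip: a = αR, so T = (I/R²)a = 1.980·a.
Then mg = (m + 1.980)a, so a = (4.99)(9.81)/(4.99 + 1.980) = 7.023 m/s².

a ≈ 7.02 m/s²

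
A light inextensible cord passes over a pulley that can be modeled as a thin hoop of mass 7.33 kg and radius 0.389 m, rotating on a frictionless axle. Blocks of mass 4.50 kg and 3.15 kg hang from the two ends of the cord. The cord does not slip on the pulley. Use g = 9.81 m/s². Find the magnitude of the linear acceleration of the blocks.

I = MR² = (7.33)(0.389)² = 1.109 kg·m².
Heavier block: m₁g − T₁ = m₁a. Lighter block: T₂ − m₂g = m₂a.
Pulley: (T₁ − T₂)R = Iα = I(a/R), so T₁ − T₂ = (I/R²)a = 1·M_p a = 7.330·a.
Adding the three: (m₁ − m₂)g = (m₁ + m₂ + 7.330)a, so a = (4.50 − 3.15)(9.81)/(4.50 + 3.15 + 7.330) = 0.8841 m/s².

a ≈ 0.884 m/s²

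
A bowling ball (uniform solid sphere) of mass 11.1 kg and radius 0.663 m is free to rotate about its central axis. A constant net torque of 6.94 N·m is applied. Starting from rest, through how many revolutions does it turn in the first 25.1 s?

≈ 178 revolutions

I = (2/5)MR² = (2/5)(11.1)(0.663)² = 1.952 kg·m².
α = τ/I = 6.94/1.952 = 3.556 rad/s².
θ = ½αt² = ½(3.556)(25.1)² = 1120 rad.
Revolutions = θ/(2π) = 178.3.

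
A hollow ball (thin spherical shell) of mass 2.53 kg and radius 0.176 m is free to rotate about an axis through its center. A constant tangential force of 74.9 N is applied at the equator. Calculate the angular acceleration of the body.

I = (2/3)MR² = (2/3)(2.53)(0.176)² = 0.05225 kg·m².
τ = F R = (74.9)(0.176) = 13.18 N·m.
Newton's second law for rotation, τ = Iα, gives α = τ/I = 13.18/0.05225 = 252.3 rad/s².

α ≈ 252 rad/s²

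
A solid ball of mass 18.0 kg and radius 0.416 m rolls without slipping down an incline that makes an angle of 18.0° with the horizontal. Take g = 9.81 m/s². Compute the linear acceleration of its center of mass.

a ≈ 2.17 m/s²

Translation along the incline: Mg sinθ − f = Ma.
Rotation about the center: fR = Iα with I = (2/5)MR². No-slip gives a = αR, so f = (I/R²)a = (2/5)M a.
Substituting: Mg sinθ = (1 + 0.4000)Ma, so a = g sinθ/(1 + 0.4000) = (9.81) sin 18.0° / 1.400 = 2.165 m/s².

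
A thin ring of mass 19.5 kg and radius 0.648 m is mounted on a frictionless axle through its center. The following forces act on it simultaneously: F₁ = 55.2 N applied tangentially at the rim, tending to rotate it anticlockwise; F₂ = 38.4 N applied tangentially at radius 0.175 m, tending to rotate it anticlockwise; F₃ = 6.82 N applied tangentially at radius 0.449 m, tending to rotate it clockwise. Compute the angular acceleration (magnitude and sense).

α ≈ 4.82 rad/s², anticlockwise

I = MR² = (19.5)(0.648)² = 8.188 kg·m².
Taking anticlockwise as positive: τ₁ = +(55.2)(0.648) = +35.77 N·m; τ₂ = +(38.4)(0.175) = +6.720 N·m; τ₃ = −(6.82)(0.449) = −3.062 N·m.
Net torque τ = 39.43 N·m.
α = τ/I = 39.43/8.188 = 4.815 rad/s².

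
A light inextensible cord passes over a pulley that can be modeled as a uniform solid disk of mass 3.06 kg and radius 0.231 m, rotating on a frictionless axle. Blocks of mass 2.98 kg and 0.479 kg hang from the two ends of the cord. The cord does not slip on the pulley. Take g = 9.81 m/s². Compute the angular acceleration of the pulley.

α ≈ 21.3 rad/s²

I = ½MR² = (1/2)(3.06)(0.231)² = 0.08164 kg·m².
Heavier block: m₁g − T₁ = m₁a. Lighter block: T₂ − m₂g = m₂a.
Pulley: (T₁ − T₂)R = Iα = I(a/R), so T₁ − T₂ = (I/R²)a = (1/2)M_p a = 1.530·a.
Adding the three: (m₁ − m₂)g = (m₁ + m₂ + 1.530)a, so a = (2.98 − 0.479)(9.81)/(2.98 + 0.479 + 1.530) = 4.918 m/s².
α = a/R = 4.918/0.231 = 21.29 rad/s².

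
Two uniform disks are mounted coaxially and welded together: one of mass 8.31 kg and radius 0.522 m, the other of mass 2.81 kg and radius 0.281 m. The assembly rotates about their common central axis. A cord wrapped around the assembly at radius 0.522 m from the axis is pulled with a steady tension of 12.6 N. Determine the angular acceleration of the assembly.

α ≈ 5.29 rad/s²

I = ½M₁R₁² + ½M₂R₂² = ½(8.31)(0.522)² + ½(2.81)(0.281)² = 1.243 kg·m².
τ = F r = (12.6)(0.522) = 6.577 N·m.
α = τ/I = 6.577/1.243 = 5.291 rad/s².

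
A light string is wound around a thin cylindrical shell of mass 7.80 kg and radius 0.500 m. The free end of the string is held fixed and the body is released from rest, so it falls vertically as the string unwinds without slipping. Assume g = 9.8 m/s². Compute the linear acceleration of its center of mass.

a ≈ 4.90 m/s²

Translation: Mg − T = Ma. Rotation about the center: TR = Iα with I = MR².
With a = αR: T = (I/R²)a = M a, so Mg = (1 + 1.000)Ma.
a = g/(1 + 1.000) = 9.8/2.000 = 4.900 m/s².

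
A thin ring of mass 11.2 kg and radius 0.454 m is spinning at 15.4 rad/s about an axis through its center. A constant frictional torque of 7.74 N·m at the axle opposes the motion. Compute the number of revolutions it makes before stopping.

≈ 5.63 revolutions

I = MR² = (11.2)(0.454)² = 2.308 kg·m².
The net torque has magnitude 7.74 N·m, opposing ω.
|α| = τ/I = 7.740/2.308 = 3.353 rad/s² (deceleration).
ω² = ω₀² − 2|α|θ with ω = 0 ⇒ θ = ω₀²/(2|α|) = 35.37 rad = 5.629 rev.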